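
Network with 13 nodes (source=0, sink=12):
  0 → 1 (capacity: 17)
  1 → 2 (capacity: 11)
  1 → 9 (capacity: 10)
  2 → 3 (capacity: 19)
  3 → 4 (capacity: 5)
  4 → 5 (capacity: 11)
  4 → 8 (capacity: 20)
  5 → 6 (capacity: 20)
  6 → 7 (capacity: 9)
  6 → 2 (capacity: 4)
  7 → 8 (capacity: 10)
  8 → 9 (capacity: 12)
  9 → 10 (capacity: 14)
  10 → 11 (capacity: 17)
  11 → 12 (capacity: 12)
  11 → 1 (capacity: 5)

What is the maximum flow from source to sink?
Maximum flow = 12

Max flow: 12

Flow assignment:
  0 → 1: 12/17
  1 → 2: 5/11
  1 → 9: 9/10
  2 → 3: 5/19
  3 → 4: 5/5
  4 → 8: 5/20
  8 → 9: 5/12
  9 → 10: 14/14
  10 → 11: 14/17
  11 → 12: 12/12
  11 → 1: 2/5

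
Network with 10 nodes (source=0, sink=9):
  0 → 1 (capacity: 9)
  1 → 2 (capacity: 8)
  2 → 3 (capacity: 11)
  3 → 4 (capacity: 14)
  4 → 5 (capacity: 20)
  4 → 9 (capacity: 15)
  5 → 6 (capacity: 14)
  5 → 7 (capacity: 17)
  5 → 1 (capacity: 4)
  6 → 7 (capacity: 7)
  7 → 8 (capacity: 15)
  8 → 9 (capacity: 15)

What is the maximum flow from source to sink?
Maximum flow = 8

Max flow: 8

Flow assignment:
  0 → 1: 8/9
  1 → 2: 8/8
  2 → 3: 8/11
  3 → 4: 8/14
  4 → 9: 8/15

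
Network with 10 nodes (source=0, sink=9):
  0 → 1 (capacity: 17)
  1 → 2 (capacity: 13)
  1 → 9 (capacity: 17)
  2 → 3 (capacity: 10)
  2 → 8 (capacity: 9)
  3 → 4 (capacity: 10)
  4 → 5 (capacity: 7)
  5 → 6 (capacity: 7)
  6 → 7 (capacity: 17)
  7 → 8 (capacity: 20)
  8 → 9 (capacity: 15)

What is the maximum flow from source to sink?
Maximum flow = 17

Max flow: 17

Flow assignment:
  0 → 1: 17/17
  1 → 9: 17/17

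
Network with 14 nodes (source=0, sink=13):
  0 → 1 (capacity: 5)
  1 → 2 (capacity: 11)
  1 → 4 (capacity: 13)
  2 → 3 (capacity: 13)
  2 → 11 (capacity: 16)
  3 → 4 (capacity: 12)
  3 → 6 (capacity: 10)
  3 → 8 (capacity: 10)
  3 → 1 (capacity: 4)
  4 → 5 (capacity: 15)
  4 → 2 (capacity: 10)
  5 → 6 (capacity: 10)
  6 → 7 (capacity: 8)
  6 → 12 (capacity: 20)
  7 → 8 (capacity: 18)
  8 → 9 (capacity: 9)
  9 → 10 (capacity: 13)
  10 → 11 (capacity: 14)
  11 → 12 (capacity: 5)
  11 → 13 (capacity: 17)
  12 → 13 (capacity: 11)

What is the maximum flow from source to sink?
Maximum flow = 5

Max flow: 5

Flow assignment:
  0 → 1: 5/5
  1 → 2: 5/11
  2 → 11: 5/16
  11 → 13: 5/17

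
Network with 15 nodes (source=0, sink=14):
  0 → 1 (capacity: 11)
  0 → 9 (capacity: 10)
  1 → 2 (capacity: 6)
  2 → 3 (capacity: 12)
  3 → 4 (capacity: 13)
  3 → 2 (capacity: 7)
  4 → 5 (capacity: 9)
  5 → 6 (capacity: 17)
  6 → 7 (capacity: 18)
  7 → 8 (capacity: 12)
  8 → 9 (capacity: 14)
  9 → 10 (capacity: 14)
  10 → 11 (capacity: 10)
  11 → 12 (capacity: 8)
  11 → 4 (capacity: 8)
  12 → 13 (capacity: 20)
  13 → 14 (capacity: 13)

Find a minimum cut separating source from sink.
Min cut value = 8, edges: (11,12)

Min cut value: 8
Partition: S = [0, 1, 2, 3, 4, 5, 6, 7, 8, 9, 10, 11], T = [12, 13, 14]
Cut edges: (11,12)

By max-flow min-cut theorem, max flow = min cut = 8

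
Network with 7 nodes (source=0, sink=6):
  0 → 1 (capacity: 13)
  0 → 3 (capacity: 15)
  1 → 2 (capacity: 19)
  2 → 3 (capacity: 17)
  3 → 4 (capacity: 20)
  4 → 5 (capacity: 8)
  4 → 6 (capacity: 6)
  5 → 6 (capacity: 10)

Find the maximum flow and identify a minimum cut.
Max flow = 14, Min cut edges: (4,5), (4,6)

Maximum flow: 14
Minimum cut: (4,5), (4,6)
Partition: S = [0, 1, 2, 3, 4], T = [5, 6]

Max-flow min-cut theorem verified: both equal 14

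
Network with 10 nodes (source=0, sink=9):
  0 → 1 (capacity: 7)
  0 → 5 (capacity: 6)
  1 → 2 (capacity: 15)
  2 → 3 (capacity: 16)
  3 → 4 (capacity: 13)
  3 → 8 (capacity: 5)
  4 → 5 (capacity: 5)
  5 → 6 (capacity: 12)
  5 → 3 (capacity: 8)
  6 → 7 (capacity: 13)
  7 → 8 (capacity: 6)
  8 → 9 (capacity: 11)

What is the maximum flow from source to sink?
Maximum flow = 11

Max flow: 11

Flow assignment:
  0 → 1: 7/7
  0 → 5: 4/6
  1 → 2: 7/15
  2 → 3: 7/16
  3 → 4: 2/13
  3 → 8: 5/5
  4 → 5: 2/5
  5 → 6: 6/12
  6 → 7: 6/13
  7 → 8: 6/6
  8 → 9: 11/11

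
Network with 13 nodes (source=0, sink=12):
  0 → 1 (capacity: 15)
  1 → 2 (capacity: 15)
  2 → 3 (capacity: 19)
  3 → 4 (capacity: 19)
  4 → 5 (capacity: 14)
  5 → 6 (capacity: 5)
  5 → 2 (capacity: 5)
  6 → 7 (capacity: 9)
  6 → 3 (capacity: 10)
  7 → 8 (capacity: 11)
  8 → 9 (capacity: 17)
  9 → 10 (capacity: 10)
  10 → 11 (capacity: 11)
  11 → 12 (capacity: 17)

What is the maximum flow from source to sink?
Maximum flow = 5

Max flow: 5

Flow assignment:
  0 → 1: 5/15
  1 → 2: 5/15
  2 → 3: 10/19
  3 → 4: 10/19
  4 → 5: 10/14
  5 → 6: 5/5
  5 → 2: 5/5
  6 → 7: 5/9
  7 → 8: 5/11
  8 → 9: 5/17
  9 → 10: 5/10
  10 → 11: 5/11
  11 → 12: 5/17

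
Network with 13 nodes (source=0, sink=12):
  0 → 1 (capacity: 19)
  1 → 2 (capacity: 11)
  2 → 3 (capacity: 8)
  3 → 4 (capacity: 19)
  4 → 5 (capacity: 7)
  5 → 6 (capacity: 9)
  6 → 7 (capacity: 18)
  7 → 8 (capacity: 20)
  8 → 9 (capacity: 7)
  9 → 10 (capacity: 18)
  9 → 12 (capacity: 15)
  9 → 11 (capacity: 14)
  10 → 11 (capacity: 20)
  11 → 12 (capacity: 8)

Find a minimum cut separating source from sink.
Min cut value = 7, edges: (8,9)

Min cut value: 7
Partition: S = [0, 1, 2, 3, 4, 5, 6, 7, 8], T = [9, 10, 11, 12]
Cut edges: (8,9)

By max-flow min-cut theorem, max flow = min cut = 7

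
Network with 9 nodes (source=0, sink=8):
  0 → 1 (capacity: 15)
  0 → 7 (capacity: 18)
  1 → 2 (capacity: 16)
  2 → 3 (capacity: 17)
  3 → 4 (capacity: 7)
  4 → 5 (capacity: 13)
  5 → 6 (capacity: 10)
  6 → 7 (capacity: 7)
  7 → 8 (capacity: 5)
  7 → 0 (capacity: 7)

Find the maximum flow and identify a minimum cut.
Max flow = 5, Min cut edges: (7,8)

Maximum flow: 5
Minimum cut: (7,8)
Partition: S = [0, 1, 2, 3, 4, 5, 6, 7], T = [8]

Max-flow min-cut theorem verified: both equal 5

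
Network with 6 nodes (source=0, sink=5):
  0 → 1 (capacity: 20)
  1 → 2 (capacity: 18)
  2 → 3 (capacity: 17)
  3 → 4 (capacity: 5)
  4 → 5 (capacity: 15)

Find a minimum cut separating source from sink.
Min cut value = 5, edges: (3,4)

Min cut value: 5
Partition: S = [0, 1, 2, 3], T = [4, 5]
Cut edges: (3,4)

By max-flow min-cut theorem, max flow = min cut = 5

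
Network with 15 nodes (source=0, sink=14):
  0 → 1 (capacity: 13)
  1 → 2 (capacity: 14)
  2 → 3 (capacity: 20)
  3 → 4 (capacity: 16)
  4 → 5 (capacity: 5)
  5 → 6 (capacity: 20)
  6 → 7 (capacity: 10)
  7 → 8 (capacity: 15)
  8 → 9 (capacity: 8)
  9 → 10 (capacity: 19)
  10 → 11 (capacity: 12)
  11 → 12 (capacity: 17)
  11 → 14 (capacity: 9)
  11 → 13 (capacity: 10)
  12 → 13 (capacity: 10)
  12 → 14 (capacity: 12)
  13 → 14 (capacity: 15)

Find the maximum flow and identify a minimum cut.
Max flow = 5, Min cut edges: (4,5)

Maximum flow: 5
Minimum cut: (4,5)
Partition: S = [0, 1, 2, 3, 4], T = [5, 6, 7, 8, 9, 10, 11, 12, 13, 14]

Max-flow min-cut theorem verified: both equal 5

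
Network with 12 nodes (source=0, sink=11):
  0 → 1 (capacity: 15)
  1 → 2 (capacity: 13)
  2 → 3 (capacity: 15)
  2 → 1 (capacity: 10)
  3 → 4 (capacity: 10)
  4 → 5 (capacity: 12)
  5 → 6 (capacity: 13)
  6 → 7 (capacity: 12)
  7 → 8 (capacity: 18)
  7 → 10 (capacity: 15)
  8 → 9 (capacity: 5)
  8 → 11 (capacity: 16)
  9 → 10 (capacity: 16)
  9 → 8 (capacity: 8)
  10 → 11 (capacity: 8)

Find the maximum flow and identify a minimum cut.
Max flow = 10, Min cut edges: (3,4)

Maximum flow: 10
Minimum cut: (3,4)
Partition: S = [0, 1, 2, 3], T = [4, 5, 6, 7, 8, 9, 10, 11]

Max-flow min-cut theorem verified: both equal 10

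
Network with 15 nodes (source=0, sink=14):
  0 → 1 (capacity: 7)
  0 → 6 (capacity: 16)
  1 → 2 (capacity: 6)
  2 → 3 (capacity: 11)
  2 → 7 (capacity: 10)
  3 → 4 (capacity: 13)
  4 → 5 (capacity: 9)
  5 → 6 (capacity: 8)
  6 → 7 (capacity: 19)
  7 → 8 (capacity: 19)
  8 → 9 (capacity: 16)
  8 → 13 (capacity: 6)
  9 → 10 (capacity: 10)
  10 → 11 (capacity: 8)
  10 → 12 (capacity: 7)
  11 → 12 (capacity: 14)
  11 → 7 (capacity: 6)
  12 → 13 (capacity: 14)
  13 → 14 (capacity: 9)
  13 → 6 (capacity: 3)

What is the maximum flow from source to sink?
Maximum flow = 9

Max flow: 9

Flow assignment:
  0 → 1: 6/7
  0 → 6: 3/16
  1 → 2: 6/6
  2 → 3: 3/11
  2 → 7: 3/10
  3 → 4: 3/13
  4 → 5: 3/9
  5 → 6: 3/8
  6 → 7: 9/19
  7 → 8: 12/19
  8 → 9: 10/16
  8 → 13: 2/6
  9 → 10: 10/10
  10 → 11: 3/8
  10 → 12: 7/7
  11 → 12: 3/14
  12 → 13: 10/14
  13 → 14: 9/9
  13 → 6: 3/3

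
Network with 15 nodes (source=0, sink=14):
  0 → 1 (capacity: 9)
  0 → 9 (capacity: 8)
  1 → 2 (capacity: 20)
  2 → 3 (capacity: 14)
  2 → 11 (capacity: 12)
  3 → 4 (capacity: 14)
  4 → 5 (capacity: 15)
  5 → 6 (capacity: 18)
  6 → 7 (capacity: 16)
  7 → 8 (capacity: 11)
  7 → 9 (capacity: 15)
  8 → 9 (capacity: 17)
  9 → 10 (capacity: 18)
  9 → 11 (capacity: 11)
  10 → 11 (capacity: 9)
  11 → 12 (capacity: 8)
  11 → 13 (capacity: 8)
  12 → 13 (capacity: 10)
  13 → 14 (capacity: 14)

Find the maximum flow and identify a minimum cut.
Max flow = 14, Min cut edges: (13,14)

Maximum flow: 14
Minimum cut: (13,14)
Partition: S = [0, 1, 2, 3, 4, 5, 6, 7, 8, 9, 10, 11, 12, 13], T = [14]

Max-flow min-cut theorem verified: both equal 14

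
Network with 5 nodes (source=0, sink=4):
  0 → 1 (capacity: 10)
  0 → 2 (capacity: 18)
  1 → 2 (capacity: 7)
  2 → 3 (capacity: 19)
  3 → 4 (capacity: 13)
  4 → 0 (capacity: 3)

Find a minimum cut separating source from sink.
Min cut value = 13, edges: (3,4)

Min cut value: 13
Partition: S = [0, 1, 2, 3], T = [4]
Cut edges: (3,4)

By max-flow min-cut theorem, max flow = min cut = 13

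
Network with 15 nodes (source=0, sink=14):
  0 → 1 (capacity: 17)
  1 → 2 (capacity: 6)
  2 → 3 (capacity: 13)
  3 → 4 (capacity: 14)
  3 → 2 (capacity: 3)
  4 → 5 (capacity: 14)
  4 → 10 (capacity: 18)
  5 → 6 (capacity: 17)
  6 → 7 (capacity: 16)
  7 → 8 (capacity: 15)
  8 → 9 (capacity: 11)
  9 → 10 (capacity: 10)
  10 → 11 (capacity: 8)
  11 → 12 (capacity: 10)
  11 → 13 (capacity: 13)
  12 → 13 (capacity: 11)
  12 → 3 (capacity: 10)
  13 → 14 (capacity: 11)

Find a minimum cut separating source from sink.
Min cut value = 6, edges: (1,2)

Min cut value: 6
Partition: S = [0, 1], T = [2, 3, 4, 5, 6, 7, 8, 9, 10, 11, 12, 13, 14]
Cut edges: (1,2)

By max-flow min-cut theorem, max flow = min cut = 6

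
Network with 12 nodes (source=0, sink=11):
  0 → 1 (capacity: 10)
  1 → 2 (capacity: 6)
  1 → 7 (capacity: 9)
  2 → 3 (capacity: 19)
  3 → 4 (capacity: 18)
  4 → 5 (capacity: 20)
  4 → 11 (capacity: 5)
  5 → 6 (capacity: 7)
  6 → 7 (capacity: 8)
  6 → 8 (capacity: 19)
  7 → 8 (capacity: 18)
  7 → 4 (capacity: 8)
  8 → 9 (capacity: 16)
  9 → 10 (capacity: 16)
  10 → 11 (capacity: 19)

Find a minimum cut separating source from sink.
Min cut value = 10, edges: (0,1)

Min cut value: 10
Partition: S = [0], T = [1, 2, 3, 4, 5, 6, 7, 8, 9, 10, 11]
Cut edges: (0,1)

By max-flow min-cut theorem, max flow = min cut = 10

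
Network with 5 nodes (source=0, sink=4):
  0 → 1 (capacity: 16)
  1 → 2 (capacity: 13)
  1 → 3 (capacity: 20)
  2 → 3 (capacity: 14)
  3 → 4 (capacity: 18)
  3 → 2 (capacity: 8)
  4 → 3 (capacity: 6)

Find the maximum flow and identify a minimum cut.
Max flow = 16, Min cut edges: (0,1)

Maximum flow: 16
Minimum cut: (0,1)
Partition: S = [0], T = [1, 2, 3, 4]

Max-flow min-cut theorem verified: both equal 16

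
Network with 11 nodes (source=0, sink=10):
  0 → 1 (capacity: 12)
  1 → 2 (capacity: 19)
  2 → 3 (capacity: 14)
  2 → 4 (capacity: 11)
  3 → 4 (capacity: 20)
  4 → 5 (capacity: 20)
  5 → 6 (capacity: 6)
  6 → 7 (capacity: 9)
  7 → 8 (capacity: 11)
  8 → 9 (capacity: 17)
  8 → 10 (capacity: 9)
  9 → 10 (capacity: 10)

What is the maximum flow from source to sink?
Maximum flow = 6

Max flow: 6

Flow assignment:
  0 → 1: 6/12
  1 → 2: 6/19
  2 → 3: 1/14
  2 → 4: 5/11
  3 → 4: 1/20
  4 → 5: 6/20
  5 → 6: 6/6
  6 → 7: 6/9
  7 → 8: 6/11
  8 → 10: 6/9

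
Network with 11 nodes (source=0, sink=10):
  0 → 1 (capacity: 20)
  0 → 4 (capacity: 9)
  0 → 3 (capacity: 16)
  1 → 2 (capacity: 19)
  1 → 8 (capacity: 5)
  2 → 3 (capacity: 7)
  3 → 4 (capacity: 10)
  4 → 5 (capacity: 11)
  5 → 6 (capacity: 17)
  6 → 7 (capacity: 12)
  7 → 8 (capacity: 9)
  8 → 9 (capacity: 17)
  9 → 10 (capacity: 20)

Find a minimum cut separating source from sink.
Min cut value = 14, edges: (1,8), (7,8)

Min cut value: 14
Partition: S = [0, 1, 2, 3, 4, 5, 6, 7], T = [8, 9, 10]
Cut edges: (1,8), (7,8)

By max-flow min-cut theorem, max flow = min cut = 14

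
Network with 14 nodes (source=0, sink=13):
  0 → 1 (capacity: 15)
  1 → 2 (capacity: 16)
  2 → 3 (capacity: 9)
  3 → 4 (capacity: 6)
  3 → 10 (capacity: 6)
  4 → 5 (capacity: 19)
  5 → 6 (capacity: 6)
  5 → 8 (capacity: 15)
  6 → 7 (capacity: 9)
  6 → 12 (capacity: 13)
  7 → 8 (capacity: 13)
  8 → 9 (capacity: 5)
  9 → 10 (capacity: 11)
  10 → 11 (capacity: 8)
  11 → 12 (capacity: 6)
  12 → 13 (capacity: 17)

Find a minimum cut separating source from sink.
Min cut value = 9, edges: (2,3)

Min cut value: 9
Partition: S = [0, 1, 2], T = [3, 4, 5, 6, 7, 8, 9, 10, 11, 12, 13]
Cut edges: (2,3)

By max-flow min-cut theorem, max flow = min cut = 9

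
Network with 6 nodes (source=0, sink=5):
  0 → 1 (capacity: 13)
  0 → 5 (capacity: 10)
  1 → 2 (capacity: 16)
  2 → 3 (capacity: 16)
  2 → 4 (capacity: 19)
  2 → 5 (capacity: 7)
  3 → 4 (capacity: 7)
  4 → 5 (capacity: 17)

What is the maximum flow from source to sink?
Maximum flow = 23

Max flow: 23

Flow assignment:
  0 → 1: 13/13
  0 → 5: 10/10
  1 → 2: 13/16
  2 → 4: 6/19
  2 → 5: 7/7
  4 → 5: 6/17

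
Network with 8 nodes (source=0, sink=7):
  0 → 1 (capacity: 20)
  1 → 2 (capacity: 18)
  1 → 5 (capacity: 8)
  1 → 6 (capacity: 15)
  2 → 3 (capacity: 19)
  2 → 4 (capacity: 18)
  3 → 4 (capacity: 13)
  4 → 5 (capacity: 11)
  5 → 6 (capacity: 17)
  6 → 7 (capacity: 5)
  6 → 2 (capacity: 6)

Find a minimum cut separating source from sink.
Min cut value = 5, edges: (6,7)

Min cut value: 5
Partition: S = [0, 1, 2, 3, 4, 5, 6], T = [7]
Cut edges: (6,7)

By max-flow min-cut theorem, max flow = min cut = 5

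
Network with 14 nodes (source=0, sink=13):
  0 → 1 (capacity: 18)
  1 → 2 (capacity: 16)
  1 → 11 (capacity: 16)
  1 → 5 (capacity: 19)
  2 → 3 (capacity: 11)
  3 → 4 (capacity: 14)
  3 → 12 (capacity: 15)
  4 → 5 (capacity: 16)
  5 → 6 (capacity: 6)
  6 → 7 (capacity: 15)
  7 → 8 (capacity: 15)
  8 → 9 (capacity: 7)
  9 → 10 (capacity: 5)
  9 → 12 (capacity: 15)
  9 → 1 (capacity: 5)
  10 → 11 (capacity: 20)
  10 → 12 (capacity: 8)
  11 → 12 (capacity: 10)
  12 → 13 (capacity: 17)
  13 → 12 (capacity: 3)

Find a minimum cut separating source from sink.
Min cut value = 17, edges: (12,13)

Min cut value: 17
Partition: S = [0, 1, 2, 3, 4, 5, 6, 7, 8, 9, 10, 11, 12], T = [13]
Cut edges: (12,13)

By max-flow min-cut theorem, max flow = min cut = 17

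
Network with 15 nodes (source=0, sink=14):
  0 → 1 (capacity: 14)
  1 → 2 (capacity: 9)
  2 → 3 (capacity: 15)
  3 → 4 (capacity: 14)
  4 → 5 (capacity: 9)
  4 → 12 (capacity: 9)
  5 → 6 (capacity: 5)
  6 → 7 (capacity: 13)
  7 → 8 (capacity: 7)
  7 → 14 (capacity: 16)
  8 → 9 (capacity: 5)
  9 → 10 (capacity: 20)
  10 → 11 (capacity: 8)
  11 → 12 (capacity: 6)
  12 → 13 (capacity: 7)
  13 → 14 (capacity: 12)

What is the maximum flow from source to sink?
Maximum flow = 9

Max flow: 9

Flow assignment:
  0 → 1: 9/14
  1 → 2: 9/9
  2 → 3: 9/15
  3 → 4: 9/14
  4 → 5: 2/9
  4 → 12: 7/9
  5 → 6: 2/5
  6 → 7: 2/13
  7 → 14: 2/16
  12 → 13: 7/7
  13 → 14: 7/12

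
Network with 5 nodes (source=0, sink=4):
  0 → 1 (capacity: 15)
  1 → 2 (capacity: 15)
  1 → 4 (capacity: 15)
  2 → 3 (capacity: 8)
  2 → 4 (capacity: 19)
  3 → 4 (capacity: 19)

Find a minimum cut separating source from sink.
Min cut value = 15, edges: (0,1)

Min cut value: 15
Partition: S = [0], T = [1, 2, 3, 4]
Cut edges: (0,1)

By max-flow min-cut theorem, max flow = min cut = 15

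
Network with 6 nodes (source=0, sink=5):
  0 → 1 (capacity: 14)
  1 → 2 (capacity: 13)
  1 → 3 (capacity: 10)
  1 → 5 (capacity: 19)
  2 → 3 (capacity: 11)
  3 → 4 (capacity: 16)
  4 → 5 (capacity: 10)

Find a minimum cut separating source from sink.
Min cut value = 14, edges: (0,1)

Min cut value: 14
Partition: S = [0], T = [1, 2, 3, 4, 5]
Cut edges: (0,1)

By max-flow min-cut theorem, max flow = min cut = 14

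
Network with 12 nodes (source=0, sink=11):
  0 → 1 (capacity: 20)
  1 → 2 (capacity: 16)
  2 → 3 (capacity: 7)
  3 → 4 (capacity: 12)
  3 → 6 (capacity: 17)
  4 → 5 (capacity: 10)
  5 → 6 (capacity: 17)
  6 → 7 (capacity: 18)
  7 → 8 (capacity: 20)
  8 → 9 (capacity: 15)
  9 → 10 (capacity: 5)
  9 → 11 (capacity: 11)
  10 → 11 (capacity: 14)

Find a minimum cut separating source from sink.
Min cut value = 7, edges: (2,3)

Min cut value: 7
Partition: S = [0, 1, 2], T = [3, 4, 5, 6, 7, 8, 9, 10, 11]
Cut edges: (2,3)

By max-flow min-cut theorem, max flow = min cut = 7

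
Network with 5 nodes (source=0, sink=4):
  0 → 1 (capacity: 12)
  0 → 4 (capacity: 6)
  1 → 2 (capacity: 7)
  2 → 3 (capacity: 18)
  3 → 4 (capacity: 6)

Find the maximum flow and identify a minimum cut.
Max flow = 12, Min cut edges: (0,4), (3,4)

Maximum flow: 12
Minimum cut: (0,4), (3,4)
Partition: S = [0, 1, 2, 3], T = [4]

Max-flow min-cut theorem verified: both equal 12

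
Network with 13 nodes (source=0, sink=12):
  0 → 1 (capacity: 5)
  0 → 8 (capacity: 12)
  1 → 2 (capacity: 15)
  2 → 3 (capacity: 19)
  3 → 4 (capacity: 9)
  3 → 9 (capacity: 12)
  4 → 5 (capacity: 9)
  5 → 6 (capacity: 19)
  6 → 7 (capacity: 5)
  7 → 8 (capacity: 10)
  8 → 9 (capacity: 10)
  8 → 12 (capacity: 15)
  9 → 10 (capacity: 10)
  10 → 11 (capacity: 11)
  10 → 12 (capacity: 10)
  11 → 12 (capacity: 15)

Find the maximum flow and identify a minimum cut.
Max flow = 17, Min cut edges: (0,1), (0,8)

Maximum flow: 17
Minimum cut: (0,1), (0,8)
Partition: S = [0], T = [1, 2, 3, 4, 5, 6, 7, 8, 9, 10, 11, 12]

Max-flow min-cut theorem verified: both equal 17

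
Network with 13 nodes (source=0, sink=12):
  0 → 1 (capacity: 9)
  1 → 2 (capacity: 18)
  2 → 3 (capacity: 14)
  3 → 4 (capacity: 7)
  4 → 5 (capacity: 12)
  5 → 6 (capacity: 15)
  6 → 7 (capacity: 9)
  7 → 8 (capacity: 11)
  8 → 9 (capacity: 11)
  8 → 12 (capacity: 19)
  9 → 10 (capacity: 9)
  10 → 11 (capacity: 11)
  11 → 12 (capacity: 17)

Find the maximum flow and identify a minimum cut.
Max flow = 7, Min cut edges: (3,4)

Maximum flow: 7
Minimum cut: (3,4)
Partition: S = [0, 1, 2, 3], T = [4, 5, 6, 7, 8, 9, 10, 11, 12]

Max-flow min-cut theorem verified: both equal 7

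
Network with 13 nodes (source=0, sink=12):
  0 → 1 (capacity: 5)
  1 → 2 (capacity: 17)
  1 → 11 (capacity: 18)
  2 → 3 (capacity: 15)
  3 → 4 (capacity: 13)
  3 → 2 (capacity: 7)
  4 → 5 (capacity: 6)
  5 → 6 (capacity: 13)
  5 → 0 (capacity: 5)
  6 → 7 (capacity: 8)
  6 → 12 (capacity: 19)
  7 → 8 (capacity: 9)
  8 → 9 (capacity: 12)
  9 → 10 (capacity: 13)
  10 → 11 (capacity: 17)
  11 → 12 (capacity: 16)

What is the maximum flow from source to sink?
Maximum flow = 5

Max flow: 5

Flow assignment:
  0 → 1: 5/5
  1 → 11: 5/18
  11 → 12: 5/16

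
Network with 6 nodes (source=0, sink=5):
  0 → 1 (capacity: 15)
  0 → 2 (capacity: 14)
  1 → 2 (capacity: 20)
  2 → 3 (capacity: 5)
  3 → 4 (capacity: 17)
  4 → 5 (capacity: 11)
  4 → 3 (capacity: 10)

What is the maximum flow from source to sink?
Maximum flow = 5

Max flow: 5

Flow assignment:
  0 → 1: 5/15
  1 → 2: 5/20
  2 → 3: 5/5
  3 → 4: 5/17
  4 → 5: 5/11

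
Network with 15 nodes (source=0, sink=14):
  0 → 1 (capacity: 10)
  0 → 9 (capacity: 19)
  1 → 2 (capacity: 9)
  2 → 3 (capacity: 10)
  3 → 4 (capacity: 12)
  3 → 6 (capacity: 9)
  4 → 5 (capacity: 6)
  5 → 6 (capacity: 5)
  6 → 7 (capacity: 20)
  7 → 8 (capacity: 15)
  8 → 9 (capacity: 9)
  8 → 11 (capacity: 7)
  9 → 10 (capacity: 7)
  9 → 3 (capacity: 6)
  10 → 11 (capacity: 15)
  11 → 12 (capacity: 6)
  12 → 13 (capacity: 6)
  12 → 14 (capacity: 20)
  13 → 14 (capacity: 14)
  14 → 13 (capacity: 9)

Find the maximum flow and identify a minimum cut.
Max flow = 6, Min cut edges: (11,12)

Maximum flow: 6
Minimum cut: (11,12)
Partition: S = [0, 1, 2, 3, 4, 5, 6, 7, 8, 9, 10, 11], T = [12, 13, 14]

Max-flow min-cut theorem verified: both equal 6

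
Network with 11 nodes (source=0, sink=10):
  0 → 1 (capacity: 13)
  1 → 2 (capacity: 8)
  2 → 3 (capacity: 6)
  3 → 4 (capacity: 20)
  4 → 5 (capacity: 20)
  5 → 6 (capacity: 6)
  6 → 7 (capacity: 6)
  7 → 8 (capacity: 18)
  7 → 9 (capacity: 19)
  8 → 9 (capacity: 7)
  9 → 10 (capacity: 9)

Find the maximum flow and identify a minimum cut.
Max flow = 6, Min cut edges: (6,7)

Maximum flow: 6
Minimum cut: (6,7)
Partition: S = [0, 1, 2, 3, 4, 5, 6], T = [7, 8, 9, 10]

Max-flow min-cut theorem verified: both equal 6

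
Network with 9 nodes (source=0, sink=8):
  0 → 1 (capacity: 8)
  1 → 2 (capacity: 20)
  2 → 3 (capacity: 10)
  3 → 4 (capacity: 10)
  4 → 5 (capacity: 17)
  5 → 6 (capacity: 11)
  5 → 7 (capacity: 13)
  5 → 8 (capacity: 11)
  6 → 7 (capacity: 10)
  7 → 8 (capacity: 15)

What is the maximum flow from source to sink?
Maximum flow = 8

Max flow: 8

Flow assignment:
  0 → 1: 8/8
  1 → 2: 8/20
  2 → 3: 8/10
  3 → 4: 8/10
  4 → 5: 8/17
  5 → 8: 8/11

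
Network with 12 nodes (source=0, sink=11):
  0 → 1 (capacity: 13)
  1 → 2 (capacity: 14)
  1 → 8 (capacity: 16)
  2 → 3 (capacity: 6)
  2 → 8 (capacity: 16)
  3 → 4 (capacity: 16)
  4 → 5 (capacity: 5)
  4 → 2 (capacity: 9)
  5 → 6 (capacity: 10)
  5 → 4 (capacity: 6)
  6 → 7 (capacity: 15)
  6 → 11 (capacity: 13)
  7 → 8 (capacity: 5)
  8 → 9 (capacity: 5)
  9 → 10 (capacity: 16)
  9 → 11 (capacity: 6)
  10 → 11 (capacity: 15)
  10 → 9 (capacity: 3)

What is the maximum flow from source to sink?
Maximum flow = 10

Max flow: 10

Flow assignment:
  0 → 1: 10/13
  1 → 2: 5/14
  1 → 8: 5/16
  2 → 3: 6/6
  3 → 4: 6/16
  4 → 5: 5/5
  4 → 2: 1/9
  5 → 6: 5/10
  6 → 11: 5/13
  8 → 9: 5/5
  9 → 11: 5/6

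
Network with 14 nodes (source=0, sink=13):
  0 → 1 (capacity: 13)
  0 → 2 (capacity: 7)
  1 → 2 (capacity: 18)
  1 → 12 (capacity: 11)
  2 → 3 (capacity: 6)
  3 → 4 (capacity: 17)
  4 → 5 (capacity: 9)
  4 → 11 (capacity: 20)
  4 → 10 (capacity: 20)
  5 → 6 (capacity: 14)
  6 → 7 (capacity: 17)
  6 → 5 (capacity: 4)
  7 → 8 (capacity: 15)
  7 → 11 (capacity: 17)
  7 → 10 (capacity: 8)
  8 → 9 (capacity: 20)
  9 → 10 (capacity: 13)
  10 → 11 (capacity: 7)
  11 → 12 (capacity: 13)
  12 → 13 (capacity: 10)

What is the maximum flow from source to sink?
Maximum flow = 10

Max flow: 10

Flow assignment:
  0 → 1: 4/13
  0 → 2: 6/7
  1 → 12: 4/11
  2 → 3: 6/6
  3 → 4: 6/17
  4 → 11: 6/20
  11 → 12: 6/13
  12 → 13: 10/10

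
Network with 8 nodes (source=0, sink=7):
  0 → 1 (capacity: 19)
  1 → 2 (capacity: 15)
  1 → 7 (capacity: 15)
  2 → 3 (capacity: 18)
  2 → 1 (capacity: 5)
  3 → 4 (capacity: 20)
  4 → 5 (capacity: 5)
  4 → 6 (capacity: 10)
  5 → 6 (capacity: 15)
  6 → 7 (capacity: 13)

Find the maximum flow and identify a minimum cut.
Max flow = 19, Min cut edges: (0,1)

Maximum flow: 19
Minimum cut: (0,1)
Partition: S = [0], T = [1, 2, 3, 4, 5, 6, 7]

Max-flow min-cut theorem verified: both equal 19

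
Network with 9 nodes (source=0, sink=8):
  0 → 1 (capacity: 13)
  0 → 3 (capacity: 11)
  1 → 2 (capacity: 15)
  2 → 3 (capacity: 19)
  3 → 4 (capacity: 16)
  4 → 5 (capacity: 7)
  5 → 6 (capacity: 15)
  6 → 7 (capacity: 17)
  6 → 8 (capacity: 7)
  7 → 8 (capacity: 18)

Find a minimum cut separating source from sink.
Min cut value = 7, edges: (4,5)

Min cut value: 7
Partition: S = [0, 1, 2, 3, 4], T = [5, 6, 7, 8]
Cut edges: (4,5)

By max-flow min-cut theorem, max flow = min cut = 7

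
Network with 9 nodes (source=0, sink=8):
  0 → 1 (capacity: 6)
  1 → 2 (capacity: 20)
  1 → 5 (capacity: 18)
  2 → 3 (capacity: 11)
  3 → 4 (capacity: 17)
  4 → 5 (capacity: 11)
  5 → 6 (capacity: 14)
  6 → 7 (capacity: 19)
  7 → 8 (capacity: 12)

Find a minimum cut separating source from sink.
Min cut value = 6, edges: (0,1)

Min cut value: 6
Partition: S = [0], T = [1, 2, 3, 4, 5, 6, 7, 8]
Cut edges: (0,1)

By max-flow min-cut theorem, max flow = min cut = 6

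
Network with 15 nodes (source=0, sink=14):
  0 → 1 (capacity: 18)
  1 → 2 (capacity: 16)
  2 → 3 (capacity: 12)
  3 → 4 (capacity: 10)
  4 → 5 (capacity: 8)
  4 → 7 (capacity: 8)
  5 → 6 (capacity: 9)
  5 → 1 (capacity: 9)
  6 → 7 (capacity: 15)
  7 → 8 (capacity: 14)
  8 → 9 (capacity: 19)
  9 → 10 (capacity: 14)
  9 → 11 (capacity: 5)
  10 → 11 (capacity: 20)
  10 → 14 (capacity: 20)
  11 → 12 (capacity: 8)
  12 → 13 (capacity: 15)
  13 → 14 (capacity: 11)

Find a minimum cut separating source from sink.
Min cut value = 10, edges: (3,4)

Min cut value: 10
Partition: S = [0, 1, 2, 3], T = [4, 5, 6, 7, 8, 9, 10, 11, 12, 13, 14]
Cut edges: (3,4)

By max-flow min-cut theorem, max flow = min cut = 10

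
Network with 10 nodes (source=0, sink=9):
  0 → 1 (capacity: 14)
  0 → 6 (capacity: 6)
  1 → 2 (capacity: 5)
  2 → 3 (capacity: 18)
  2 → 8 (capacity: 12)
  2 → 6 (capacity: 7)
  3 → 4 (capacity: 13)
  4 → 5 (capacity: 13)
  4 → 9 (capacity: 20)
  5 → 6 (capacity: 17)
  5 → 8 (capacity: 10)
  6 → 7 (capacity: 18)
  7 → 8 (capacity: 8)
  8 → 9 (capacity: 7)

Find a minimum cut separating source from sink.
Min cut value = 11, edges: (0,6), (1,2)

Min cut value: 11
Partition: S = [0, 1], T = [2, 3, 4, 5, 6, 7, 8, 9]
Cut edges: (0,6), (1,2)

By max-flow min-cut theorem, max flow = min cut = 11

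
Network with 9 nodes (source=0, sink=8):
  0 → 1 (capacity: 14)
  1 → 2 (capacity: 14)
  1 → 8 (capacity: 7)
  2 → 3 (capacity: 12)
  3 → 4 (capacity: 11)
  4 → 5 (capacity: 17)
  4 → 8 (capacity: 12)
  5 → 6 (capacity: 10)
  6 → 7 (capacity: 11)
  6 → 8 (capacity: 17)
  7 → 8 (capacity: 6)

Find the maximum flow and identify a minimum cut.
Max flow = 14, Min cut edges: (0,1)

Maximum flow: 14
Minimum cut: (0,1)
Partition: S = [0], T = [1, 2, 3, 4, 5, 6, 7, 8]

Max-flow min-cut theorem verified: both equal 14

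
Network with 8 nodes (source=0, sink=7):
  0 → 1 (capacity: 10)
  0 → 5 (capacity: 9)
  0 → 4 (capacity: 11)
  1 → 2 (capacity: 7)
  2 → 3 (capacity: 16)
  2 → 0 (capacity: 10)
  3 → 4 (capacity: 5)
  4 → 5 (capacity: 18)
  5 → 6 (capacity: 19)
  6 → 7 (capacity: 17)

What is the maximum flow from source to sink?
Maximum flow = 17

Max flow: 17

Flow assignment:
  0 → 1: 7/10
  0 → 5: 7/9
  0 → 4: 5/11
  1 → 2: 7/7
  2 → 3: 5/16
  2 → 0: 2/10
  3 → 4: 5/5
  4 → 5: 10/18
  5 → 6: 17/19
  6 → 7: 17/17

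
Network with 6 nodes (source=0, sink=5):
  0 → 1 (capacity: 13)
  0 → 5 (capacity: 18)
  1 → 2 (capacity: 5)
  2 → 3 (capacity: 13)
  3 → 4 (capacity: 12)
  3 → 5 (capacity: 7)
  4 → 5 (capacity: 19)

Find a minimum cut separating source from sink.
Min cut value = 23, edges: (0,5), (1,2)

Min cut value: 23
Partition: S = [0, 1], T = [2, 3, 4, 5]
Cut edges: (0,5), (1,2)

By max-flow min-cut theorem, max flow = min cut = 23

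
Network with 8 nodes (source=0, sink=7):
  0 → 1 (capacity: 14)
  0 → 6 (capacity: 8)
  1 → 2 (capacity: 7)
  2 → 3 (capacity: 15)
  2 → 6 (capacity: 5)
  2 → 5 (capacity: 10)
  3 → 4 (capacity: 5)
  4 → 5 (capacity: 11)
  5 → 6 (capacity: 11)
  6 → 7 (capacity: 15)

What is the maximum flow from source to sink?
Maximum flow = 15

Max flow: 15

Flow assignment:
  0 → 1: 7/14
  0 → 6: 8/8
  1 → 2: 7/7
  2 → 6: 5/5
  2 → 5: 2/10
  5 → 6: 2/11
  6 → 7: 15/15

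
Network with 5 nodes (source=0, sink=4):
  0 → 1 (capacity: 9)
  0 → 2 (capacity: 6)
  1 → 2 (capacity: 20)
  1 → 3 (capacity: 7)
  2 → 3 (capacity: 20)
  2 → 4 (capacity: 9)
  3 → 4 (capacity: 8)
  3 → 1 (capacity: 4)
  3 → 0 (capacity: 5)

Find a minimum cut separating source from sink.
Min cut value = 15, edges: (0,1), (0,2)

Min cut value: 15
Partition: S = [0], T = [1, 2, 3, 4]
Cut edges: (0,1), (0,2)

By max-flow min-cut theorem, max flow = min cut = 15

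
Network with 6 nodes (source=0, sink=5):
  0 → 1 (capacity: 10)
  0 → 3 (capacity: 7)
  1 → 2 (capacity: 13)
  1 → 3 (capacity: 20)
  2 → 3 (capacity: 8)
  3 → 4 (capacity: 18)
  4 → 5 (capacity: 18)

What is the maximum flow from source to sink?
Maximum flow = 17

Max flow: 17

Flow assignment:
  0 → 1: 10/10
  0 → 3: 7/7
  1 → 3: 10/20
  3 → 4: 17/18
  4 → 5: 17/18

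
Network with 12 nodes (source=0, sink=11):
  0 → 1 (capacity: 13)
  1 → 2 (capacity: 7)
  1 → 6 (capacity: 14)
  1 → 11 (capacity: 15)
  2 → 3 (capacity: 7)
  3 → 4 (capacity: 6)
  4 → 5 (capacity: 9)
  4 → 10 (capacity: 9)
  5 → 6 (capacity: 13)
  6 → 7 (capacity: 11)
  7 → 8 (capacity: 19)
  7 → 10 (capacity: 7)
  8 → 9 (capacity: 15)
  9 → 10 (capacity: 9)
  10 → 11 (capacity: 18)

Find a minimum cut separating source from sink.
Min cut value = 13, edges: (0,1)

Min cut value: 13
Partition: S = [0], T = [1, 2, 3, 4, 5, 6, 7, 8, 9, 10, 11]
Cut edges: (0,1)

By max-flow min-cut theorem, max flow = min cut = 13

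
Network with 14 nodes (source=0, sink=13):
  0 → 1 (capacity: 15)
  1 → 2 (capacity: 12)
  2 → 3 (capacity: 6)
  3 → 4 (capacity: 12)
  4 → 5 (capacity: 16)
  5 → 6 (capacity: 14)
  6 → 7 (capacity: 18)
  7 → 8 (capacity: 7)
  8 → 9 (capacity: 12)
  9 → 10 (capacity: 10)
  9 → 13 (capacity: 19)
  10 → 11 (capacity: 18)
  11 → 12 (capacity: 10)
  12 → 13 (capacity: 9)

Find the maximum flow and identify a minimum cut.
Max flow = 6, Min cut edges: (2,3)

Maximum flow: 6
Minimum cut: (2,3)
Partition: S = [0, 1, 2], T = [3, 4, 5, 6, 7, 8, 9, 10, 11, 12, 13]

Max-flow min-cut theorem verified: both equal 6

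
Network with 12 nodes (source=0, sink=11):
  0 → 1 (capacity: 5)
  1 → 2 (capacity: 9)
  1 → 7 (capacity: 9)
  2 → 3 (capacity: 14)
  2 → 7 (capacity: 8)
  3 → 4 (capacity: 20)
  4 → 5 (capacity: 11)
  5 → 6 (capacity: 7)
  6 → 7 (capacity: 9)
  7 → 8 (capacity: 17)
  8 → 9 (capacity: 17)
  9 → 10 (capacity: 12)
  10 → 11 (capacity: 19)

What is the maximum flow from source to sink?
Maximum flow = 5

Max flow: 5

Flow assignment:
  0 → 1: 5/5
  1 → 7: 5/9
  7 → 8: 5/17
  8 → 9: 5/17
  9 → 10: 5/12
  10 → 11: 5/19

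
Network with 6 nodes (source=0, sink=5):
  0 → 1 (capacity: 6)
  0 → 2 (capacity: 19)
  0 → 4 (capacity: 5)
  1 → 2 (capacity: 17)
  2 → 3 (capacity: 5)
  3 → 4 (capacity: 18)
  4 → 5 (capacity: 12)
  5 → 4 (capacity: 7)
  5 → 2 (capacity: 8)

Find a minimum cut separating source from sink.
Min cut value = 10, edges: (0,4), (2,3)

Min cut value: 10
Partition: S = [0, 1, 2], T = [3, 4, 5]
Cut edges: (0,4), (2,3)

By max-flow min-cut theorem, max flow = min cut = 10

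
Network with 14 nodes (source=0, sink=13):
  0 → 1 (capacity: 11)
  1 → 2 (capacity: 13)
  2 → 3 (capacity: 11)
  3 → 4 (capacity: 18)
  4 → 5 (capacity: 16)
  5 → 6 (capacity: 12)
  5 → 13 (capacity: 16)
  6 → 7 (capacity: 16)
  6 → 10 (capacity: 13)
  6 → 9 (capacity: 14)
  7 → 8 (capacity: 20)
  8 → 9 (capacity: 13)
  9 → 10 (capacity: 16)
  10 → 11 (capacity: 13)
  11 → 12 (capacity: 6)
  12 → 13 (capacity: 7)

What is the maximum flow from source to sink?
Maximum flow = 11

Max flow: 11

Flow assignment:
  0 → 1: 11/11
  1 → 2: 11/13
  2 → 3: 11/11
  3 → 4: 11/18
  4 → 5: 11/16
  5 → 13: 11/16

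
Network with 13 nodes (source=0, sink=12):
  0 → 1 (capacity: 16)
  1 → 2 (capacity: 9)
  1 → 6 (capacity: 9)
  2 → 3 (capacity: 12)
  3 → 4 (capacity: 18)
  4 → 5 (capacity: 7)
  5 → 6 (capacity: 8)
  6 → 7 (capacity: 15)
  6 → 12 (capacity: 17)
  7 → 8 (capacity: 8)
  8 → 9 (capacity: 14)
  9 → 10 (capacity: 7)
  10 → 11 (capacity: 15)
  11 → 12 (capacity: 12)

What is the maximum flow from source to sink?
Maximum flow = 16

Max flow: 16

Flow assignment:
  0 → 1: 16/16
  1 → 2: 7/9
  1 → 6: 9/9
  2 → 3: 7/12
  3 → 4: 7/18
  4 → 5: 7/7
  5 → 6: 7/8
  6 → 12: 16/17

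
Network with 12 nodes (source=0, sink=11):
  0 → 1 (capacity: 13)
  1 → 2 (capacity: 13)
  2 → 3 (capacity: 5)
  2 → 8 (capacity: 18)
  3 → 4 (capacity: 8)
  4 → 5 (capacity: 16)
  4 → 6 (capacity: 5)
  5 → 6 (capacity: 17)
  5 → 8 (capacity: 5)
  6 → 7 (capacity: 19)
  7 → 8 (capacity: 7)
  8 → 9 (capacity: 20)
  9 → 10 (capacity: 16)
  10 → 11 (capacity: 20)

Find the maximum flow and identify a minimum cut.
Max flow = 13, Min cut edges: (1,2)

Maximum flow: 13
Minimum cut: (1,2)
Partition: S = [0, 1], T = [2, 3, 4, 5, 6, 7, 8, 9, 10, 11]

Max-flow min-cut theorem verified: both equal 13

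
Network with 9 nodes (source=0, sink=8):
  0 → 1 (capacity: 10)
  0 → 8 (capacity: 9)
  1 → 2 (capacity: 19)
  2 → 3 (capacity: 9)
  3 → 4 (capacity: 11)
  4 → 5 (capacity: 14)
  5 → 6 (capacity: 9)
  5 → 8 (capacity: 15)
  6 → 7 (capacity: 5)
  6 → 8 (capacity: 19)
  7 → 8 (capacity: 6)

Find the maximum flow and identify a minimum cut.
Max flow = 18, Min cut edges: (0,8), (2,3)

Maximum flow: 18
Minimum cut: (0,8), (2,3)
Partition: S = [0, 1, 2], T = [3, 4, 5, 6, 7, 8]

Max-flow min-cut theorem verified: both equal 18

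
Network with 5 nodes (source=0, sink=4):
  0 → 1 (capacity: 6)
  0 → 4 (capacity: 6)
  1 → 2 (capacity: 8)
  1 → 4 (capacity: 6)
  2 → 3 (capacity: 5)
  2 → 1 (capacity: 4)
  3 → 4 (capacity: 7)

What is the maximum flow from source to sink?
Maximum flow = 12

Max flow: 12

Flow assignment:
  0 → 1: 6/6
  0 → 4: 6/6
  1 → 4: 6/6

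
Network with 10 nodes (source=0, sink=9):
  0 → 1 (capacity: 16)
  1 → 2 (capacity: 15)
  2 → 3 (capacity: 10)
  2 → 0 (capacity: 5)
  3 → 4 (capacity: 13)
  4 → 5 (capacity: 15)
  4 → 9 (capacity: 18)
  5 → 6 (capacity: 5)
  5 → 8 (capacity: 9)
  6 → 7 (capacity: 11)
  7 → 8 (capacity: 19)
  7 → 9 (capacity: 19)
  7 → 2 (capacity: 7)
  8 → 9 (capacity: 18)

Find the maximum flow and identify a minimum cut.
Max flow = 10, Min cut edges: (2,3)

Maximum flow: 10
Minimum cut: (2,3)
Partition: S = [0, 1, 2], T = [3, 4, 5, 6, 7, 8, 9]

Max-flow min-cut theorem verified: both equal 10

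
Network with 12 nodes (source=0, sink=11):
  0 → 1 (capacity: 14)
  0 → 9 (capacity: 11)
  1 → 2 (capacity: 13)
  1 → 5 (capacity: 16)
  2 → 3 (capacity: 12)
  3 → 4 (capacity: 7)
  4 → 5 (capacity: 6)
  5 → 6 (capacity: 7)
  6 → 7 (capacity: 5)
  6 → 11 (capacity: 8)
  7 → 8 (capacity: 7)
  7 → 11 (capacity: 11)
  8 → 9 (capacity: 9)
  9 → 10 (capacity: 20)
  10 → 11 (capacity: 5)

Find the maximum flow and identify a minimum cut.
Max flow = 12, Min cut edges: (5,6), (10,11)

Maximum flow: 12
Minimum cut: (5,6), (10,11)
Partition: S = [0, 1, 2, 3, 4, 5, 8, 9, 10], T = [6, 7, 11]

Max-flow min-cut theorem verified: both equal 12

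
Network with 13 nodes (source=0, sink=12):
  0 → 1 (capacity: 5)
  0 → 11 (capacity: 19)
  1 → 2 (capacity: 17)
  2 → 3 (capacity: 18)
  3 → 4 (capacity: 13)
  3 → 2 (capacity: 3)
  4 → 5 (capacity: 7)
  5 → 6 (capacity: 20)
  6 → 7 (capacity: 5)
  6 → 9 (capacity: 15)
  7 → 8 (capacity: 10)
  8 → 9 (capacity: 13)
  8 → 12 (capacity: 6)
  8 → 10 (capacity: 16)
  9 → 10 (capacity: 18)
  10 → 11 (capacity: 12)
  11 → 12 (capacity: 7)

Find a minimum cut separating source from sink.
Min cut value = 12, edges: (6,7), (11,12)

Min cut value: 12
Partition: S = [0, 1, 2, 3, 4, 5, 6, 9, 10, 11], T = [7, 8, 12]
Cut edges: (6,7), (11,12)

By max-flow min-cut theorem, max flow = min cut = 12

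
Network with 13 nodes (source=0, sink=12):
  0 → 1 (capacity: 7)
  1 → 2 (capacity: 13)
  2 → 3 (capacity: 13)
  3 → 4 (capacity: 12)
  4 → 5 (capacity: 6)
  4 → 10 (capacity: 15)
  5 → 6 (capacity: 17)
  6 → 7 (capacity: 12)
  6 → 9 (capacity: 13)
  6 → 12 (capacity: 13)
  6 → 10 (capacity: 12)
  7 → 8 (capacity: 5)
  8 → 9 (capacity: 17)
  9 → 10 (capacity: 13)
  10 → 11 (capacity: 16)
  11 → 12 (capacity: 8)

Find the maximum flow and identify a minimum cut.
Max flow = 7, Min cut edges: (0,1)

Maximum flow: 7
Minimum cut: (0,1)
Partition: S = [0], T = [1, 2, 3, 4, 5, 6, 7, 8, 9, 10, 11, 12]

Max-flow min-cut theorem verified: both equal 7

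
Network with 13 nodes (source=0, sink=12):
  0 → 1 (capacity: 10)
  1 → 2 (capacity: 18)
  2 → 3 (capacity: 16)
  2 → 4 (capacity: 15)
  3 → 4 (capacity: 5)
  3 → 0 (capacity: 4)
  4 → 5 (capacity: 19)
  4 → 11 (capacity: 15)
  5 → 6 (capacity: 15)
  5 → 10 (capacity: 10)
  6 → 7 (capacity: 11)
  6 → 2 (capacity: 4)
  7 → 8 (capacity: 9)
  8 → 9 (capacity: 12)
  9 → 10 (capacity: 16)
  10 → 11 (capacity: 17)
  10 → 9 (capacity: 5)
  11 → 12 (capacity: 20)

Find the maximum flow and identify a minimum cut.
Max flow = 10, Min cut edges: (0,1)

Maximum flow: 10
Minimum cut: (0,1)
Partition: S = [0], T = [1, 2, 3, 4, 5, 6, 7, 8, 9, 10, 11, 12]

Max-flow min-cut theorem verified: both equal 10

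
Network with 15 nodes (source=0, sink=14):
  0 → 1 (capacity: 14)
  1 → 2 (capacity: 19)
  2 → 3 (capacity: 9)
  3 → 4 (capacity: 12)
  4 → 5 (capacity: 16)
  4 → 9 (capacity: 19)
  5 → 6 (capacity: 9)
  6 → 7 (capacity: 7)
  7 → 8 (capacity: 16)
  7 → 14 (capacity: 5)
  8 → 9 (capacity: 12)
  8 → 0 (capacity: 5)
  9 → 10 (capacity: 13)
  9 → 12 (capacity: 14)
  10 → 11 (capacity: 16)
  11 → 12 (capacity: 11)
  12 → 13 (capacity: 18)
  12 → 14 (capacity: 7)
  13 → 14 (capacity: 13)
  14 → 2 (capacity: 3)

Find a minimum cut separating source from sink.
Min cut value = 9, edges: (2,3)

Min cut value: 9
Partition: S = [0, 1, 2], T = [3, 4, 5, 6, 7, 8, 9, 10, 11, 12, 13, 14]
Cut edges: (2,3)

By max-flow min-cut theorem, max flow = min cut = 9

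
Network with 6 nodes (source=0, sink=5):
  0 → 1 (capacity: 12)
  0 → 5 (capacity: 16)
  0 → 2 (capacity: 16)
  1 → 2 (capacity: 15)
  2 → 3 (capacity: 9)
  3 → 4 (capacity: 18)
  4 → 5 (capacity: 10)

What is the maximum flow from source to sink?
Maximum flow = 25

Max flow: 25

Flow assignment:
  0 → 1: 9/12
  0 → 5: 16/16
  1 → 2: 9/15
  2 → 3: 9/9
  3 → 4: 9/18
  4 → 5: 9/10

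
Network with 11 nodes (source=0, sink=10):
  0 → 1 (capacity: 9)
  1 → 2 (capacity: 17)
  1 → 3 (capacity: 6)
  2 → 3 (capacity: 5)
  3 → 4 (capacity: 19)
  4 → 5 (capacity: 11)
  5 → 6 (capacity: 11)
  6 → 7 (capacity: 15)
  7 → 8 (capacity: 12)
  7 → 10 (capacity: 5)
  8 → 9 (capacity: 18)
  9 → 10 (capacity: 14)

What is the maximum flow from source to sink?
Maximum flow = 9

Max flow: 9

Flow assignment:
  0 → 1: 9/9
  1 → 2: 3/17
  1 → 3: 6/6
  2 → 3: 3/5
  3 → 4: 9/19
  4 → 5: 9/11
  5 → 6: 9/11
  6 → 7: 9/15
  7 → 8: 4/12
  7 → 10: 5/5
  8 → 9: 4/18
  9 → 10: 4/14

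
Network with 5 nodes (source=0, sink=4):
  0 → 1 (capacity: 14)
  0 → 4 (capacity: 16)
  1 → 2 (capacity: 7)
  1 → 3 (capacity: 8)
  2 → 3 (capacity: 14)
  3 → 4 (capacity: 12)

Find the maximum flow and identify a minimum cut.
Max flow = 28, Min cut edges: (0,4), (3,4)

Maximum flow: 28
Minimum cut: (0,4), (3,4)
Partition: S = [0, 1, 2, 3], T = [4]

Max-flow min-cut theorem verified: both equal 28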